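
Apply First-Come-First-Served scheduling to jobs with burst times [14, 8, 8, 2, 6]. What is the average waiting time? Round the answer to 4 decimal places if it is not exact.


FCFS order (as given): [14, 8, 8, 2, 6]
Waiting times:
  Job 1: wait = 0
  Job 2: wait = 14
  Job 3: wait = 22
  Job 4: wait = 30
  Job 5: wait = 32
Sum of waiting times = 98
Average waiting time = 98/5 = 19.6

19.6


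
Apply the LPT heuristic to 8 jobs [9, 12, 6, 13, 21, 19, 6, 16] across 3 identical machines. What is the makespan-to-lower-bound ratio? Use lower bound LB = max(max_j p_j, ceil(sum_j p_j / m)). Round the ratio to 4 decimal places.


LPT order: [21, 19, 16, 13, 12, 9, 6, 6]
Machine loads after assignment: [36, 31, 35]
LPT makespan = 36
Lower bound = max(max_job, ceil(total/3)) = max(21, 34) = 34
Ratio = 36 / 34 = 1.0588

1.0588


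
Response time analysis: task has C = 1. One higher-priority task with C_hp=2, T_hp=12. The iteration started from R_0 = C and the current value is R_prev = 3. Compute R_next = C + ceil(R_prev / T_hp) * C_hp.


R_next = C + ceil(R_prev / T_hp) * C_hp
ceil(3 / 12) = ceil(0.25) = 1
Interference = 1 * 2 = 2
R_next = 1 + 2 = 3
R_next = R_prev, so the iteration has converged (response time = 3).

3


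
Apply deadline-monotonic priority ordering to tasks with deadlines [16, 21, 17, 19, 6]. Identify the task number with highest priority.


Sort tasks by relative deadline (ascending):
  Task 5: deadline = 6
  Task 1: deadline = 16
  Task 3: deadline = 17
  Task 4: deadline = 19
  Task 2: deadline = 21
Priority order (highest first): [5, 1, 3, 4, 2]
Highest priority task = 5

5


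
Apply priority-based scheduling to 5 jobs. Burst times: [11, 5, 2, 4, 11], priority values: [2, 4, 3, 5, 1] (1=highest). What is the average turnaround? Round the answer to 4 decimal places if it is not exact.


Sort by priority (ascending = highest first):
Order: [(1, 11), (2, 11), (3, 2), (4, 5), (5, 4)]
Completion times:
  Priority 1, burst=11, C=11
  Priority 2, burst=11, C=22
  Priority 3, burst=2, C=24
  Priority 4, burst=5, C=29
  Priority 5, burst=4, C=33
Average turnaround = 119/5 = 23.8

23.8


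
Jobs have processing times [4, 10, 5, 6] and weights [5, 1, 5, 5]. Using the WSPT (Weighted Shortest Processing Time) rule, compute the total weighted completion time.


Compute p/w ratios and sort ascending (WSPT): [(4, 5), (5, 5), (6, 5), (10, 1)]
Compute weighted completion times:
  Job (p=4,w=5): C=4, w*C=5*4=20
  Job (p=5,w=5): C=9, w*C=5*9=45
  Job (p=6,w=5): C=15, w*C=5*15=75
  Job (p=10,w=1): C=25, w*C=1*25=25
Total weighted completion time = 165

165


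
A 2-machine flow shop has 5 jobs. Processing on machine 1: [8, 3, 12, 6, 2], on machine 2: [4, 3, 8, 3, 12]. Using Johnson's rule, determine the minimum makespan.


Apply Johnson's rule:
  Group 1 (a <= b): [(5, 2, 12), (2, 3, 3)]
  Group 2 (a > b): [(3, 12, 8), (1, 8, 4), (4, 6, 3)]
Optimal job order: [5, 2, 3, 1, 4]
Schedule:
  Job 5: M1 done at 2, M2 done at 14
  Job 2: M1 done at 5, M2 done at 17
  Job 3: M1 done at 17, M2 done at 25
  Job 1: M1 done at 25, M2 done at 29
  Job 4: M1 done at 31, M2 done at 34
Makespan = 34

34


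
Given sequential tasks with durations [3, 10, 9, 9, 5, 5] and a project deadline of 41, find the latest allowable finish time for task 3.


LF(activity 3) = deadline - sum of successor durations
Successors: activities 4 through 6 with durations [9, 5, 5]
Sum of successor durations = 19
LF = 41 - 19 = 22

22


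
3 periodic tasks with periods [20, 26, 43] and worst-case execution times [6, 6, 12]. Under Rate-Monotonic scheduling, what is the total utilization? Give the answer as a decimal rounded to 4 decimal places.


Compute individual utilizations (exact fractions):
  Task 1: C/T = 6/20 = 3/10 (approx. 0.3)
  Task 2: C/T = 6/26 = 3/13 (approx. 0.2308)
  Task 3: C/T = 12/43 (approx. 0.2791)
Total utilization U = 3/10 + 3/13 + 12/43 = 4527/5590
Rounded to 4 decimal places: U = 0.8098
RM (Liu & Layland) bound for 3 tasks = 0.779763; compare with U = 4527/5590 (approx. 0.809839)
bound < U <= 1, so the RM sufficient condition is not met (inconclusive; an exact test such as response-time analysis is needed).

0.8098


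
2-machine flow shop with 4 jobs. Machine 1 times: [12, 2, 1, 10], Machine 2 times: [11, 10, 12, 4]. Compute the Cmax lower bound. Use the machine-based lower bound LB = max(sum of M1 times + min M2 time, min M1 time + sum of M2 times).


LB1 = sum(M1 times) + min(M2 times) = 25 + 4 = 29
LB2 = min(M1 times) + sum(M2 times) = 1 + 37 = 38
Lower bound = max(LB1, LB2) = max(29, 38) = 38

38


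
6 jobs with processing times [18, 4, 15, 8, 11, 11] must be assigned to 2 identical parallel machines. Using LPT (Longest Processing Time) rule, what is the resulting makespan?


Sort jobs in decreasing order (LPT): [18, 15, 11, 11, 8, 4]
Assign each job to the least loaded machine:
  Machine 1: jobs [18, 11, 4], load = 33
  Machine 2: jobs [15, 11, 8], load = 34
Makespan = max load = 34

34


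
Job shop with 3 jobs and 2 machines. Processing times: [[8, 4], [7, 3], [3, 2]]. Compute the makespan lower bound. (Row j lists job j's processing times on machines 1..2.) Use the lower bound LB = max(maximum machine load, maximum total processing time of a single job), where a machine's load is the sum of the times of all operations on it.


Machine loads:
  Machine 1: 8 + 7 + 3 = 18
  Machine 2: 4 + 3 + 2 = 9
Max machine load = 18
Job totals:
  Job 1: 12
  Job 2: 10
  Job 3: 5
Max job total = 12
Lower bound = max(18, 12) = 18

18


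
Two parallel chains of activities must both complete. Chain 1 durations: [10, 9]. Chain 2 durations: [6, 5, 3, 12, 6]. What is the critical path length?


Path A total = 10 + 9 = 19
Path B total = 6 + 5 + 3 + 12 + 6 = 32
Critical path = longest path = max(19, 32) = 32

32


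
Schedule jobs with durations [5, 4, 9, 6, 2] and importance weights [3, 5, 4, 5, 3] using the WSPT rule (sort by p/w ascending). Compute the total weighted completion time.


Compute p/w ratios and sort ascending (WSPT): [(2, 3), (4, 5), (6, 5), (5, 3), (9, 4)]
Compute weighted completion times:
  Job (p=2,w=3): C=2, w*C=3*2=6
  Job (p=4,w=5): C=6, w*C=5*6=30
  Job (p=6,w=5): C=12, w*C=5*12=60
  Job (p=5,w=3): C=17, w*C=3*17=51
  Job (p=9,w=4): C=26, w*C=4*26=104
Total weighted completion time = 251

251


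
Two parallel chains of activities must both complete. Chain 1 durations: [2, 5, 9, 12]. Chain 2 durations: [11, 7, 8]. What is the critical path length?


Path A total = 2 + 5 + 9 + 12 = 28
Path B total = 11 + 7 + 8 = 26
Critical path = longest path = max(28, 26) = 28

28


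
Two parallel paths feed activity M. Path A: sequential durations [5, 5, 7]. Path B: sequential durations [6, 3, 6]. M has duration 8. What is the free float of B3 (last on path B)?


ES(B3) = sum of predecessors on chain B = 9
EF(B3) = ES + duration = 9 + 6 = 15
Successor of B3 is M. ES(M) = max(sum(A), sum(B)) = max(17, 15) = 17
Free float = ES(successor) - EF(current) = 17 - 15 = 2

2


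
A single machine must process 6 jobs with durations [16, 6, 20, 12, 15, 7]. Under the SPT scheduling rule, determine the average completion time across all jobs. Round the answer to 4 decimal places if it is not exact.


Sort jobs by processing time (SPT order): [6, 7, 12, 15, 16, 20]
Compute completion times sequentially:
  Job 1: processing = 6, completes at 6
  Job 2: processing = 7, completes at 13
  Job 3: processing = 12, completes at 25
  Job 4: processing = 15, completes at 40
  Job 5: processing = 16, completes at 56
  Job 6: processing = 20, completes at 76
Sum of completion times = 216
Average completion time = 216/6 = 36.0

36.0


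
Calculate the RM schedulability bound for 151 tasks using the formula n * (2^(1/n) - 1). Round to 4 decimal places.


Compute 2^(1/151) = 1.0046009306
Subtract 1: 1.0046009306 - 1 = 0.0046009306
Multiply by n: 151 * 0.0046009306 = 0.6947405206
Round to 4 dp: 0.6947

0.6947


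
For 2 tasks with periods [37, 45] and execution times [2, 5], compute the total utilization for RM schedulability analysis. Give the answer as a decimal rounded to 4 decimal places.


Compute individual utilizations (exact fractions):
  Task 1: C/T = 2/37 (approx. 0.0541)
  Task 2: C/T = 5/45 = 1/9 (approx. 0.1111)
Total utilization U = 2/37 + 1/9 = 55/333
Rounded to 4 decimal places: U = 0.1652
RM (Liu & Layland) bound for 2 tasks = 0.828427; compare with U = 55/333 (approx. 0.165165)
U <= bound, so schedulable by RM sufficient condition.

0.1652


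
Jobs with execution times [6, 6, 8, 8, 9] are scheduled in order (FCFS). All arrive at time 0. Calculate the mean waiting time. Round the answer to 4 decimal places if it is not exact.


FCFS order (as given): [6, 6, 8, 8, 9]
Waiting times:
  Job 1: wait = 0
  Job 2: wait = 6
  Job 3: wait = 12
  Job 4: wait = 20
  Job 5: wait = 28
Sum of waiting times = 66
Average waiting time = 66/5 = 13.2

13.2


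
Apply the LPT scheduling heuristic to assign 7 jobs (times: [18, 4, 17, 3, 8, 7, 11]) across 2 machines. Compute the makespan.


Sort jobs in decreasing order (LPT): [18, 17, 11, 8, 7, 4, 3]
Assign each job to the least loaded machine:
  Machine 1: jobs [18, 8, 7], load = 33
  Machine 2: jobs [17, 11, 4, 3], load = 35
Makespan = max load = 35

35


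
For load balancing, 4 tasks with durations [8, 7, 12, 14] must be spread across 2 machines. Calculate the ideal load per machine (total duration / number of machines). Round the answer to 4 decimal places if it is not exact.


Total processing time = 8 + 7 + 12 + 14 = 41
Number of machines = 2
Ideal balanced load = 41 / 2 = 20.5

20.5


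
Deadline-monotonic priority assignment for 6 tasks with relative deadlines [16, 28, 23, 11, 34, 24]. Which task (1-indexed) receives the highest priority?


Sort tasks by relative deadline (ascending):
  Task 4: deadline = 11
  Task 1: deadline = 16
  Task 3: deadline = 23
  Task 6: deadline = 24
  Task 2: deadline = 28
  Task 5: deadline = 34
Priority order (highest first): [4, 1, 3, 6, 2, 5]
Highest priority task = 4

4


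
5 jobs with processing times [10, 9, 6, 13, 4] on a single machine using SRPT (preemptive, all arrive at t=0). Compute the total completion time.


Since all jobs arrive at t=0, SRPT equals SPT ordering.
SPT order: [4, 6, 9, 10, 13]
Completion times:
  Job 1: p=4, C=4
  Job 2: p=6, C=10
  Job 3: p=9, C=19
  Job 4: p=10, C=29
  Job 5: p=13, C=42
Total completion time = 4 + 10 + 19 + 29 + 42 = 104

104


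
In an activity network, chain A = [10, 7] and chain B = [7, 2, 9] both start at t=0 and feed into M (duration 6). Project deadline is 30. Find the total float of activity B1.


Forward pass: ES(B1) = sum of predecessors on chain B = 0
EF = ES + duration = 0 + 7 = 7
Backward pass: LF(M) = deadline = 30; LS(M) = 30 - 6 = 24
LF(B1) = LS(M) - sum(successors on chain B) = 24 - 11 = 13
LS = LF - duration = 13 - 7 = 6
Total float = LS - ES = 6 - 0 = 6

6


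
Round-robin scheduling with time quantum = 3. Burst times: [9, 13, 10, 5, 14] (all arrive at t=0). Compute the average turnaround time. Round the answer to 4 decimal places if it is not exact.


Time quantum = 3
Execution trace:
  J1 runs 3 units, time = 3
  J2 runs 3 units, time = 6
  J3 runs 3 units, time = 9
  J4 runs 3 units, time = 12
  J5 runs 3 units, time = 15
  J1 runs 3 units, time = 18
  J2 runs 3 units, time = 21
  J3 runs 3 units, time = 24
  J4 runs 2 units, time = 26
  J5 runs 3 units, time = 29
  J1 runs 3 units, time = 32
  J2 runs 3 units, time = 35
  J3 runs 3 units, time = 38
  J5 runs 3 units, time = 41
  J2 runs 3 units, time = 44
  J3 runs 1 units, time = 45
  J5 runs 3 units, time = 48
  J2 runs 1 units, time = 49
  J5 runs 2 units, time = 51
Finish times: [32, 49, 45, 26, 51]
Average turnaround = 203/5 = 40.6

40.6


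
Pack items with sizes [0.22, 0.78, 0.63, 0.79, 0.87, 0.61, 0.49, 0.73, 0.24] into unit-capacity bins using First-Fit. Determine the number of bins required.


Place items sequentially using First-Fit:
  Item 0.22 -> new Bin 1
  Item 0.78 -> Bin 1 (now 1.0)
  Item 0.63 -> new Bin 2
  Item 0.79 -> new Bin 3
  Item 0.87 -> new Bin 4
  Item 0.61 -> new Bin 5
  Item 0.49 -> new Bin 6
  Item 0.73 -> new Bin 7
  Item 0.24 -> Bin 2 (now 0.87)
Total bins used = 7

7


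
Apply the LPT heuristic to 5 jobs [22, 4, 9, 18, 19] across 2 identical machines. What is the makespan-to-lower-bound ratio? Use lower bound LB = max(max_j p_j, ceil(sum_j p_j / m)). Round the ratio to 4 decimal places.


LPT order: [22, 19, 18, 9, 4]
Machine loads after assignment: [35, 37]
LPT makespan = 37
Lower bound = max(max_job, ceil(total/2)) = max(22, 36) = 36
Ratio = 37 / 36 = 1.0278

1.0278


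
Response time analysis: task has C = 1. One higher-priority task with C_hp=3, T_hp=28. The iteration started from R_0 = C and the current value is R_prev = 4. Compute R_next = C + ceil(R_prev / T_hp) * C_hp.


R_next = C + ceil(R_prev / T_hp) * C_hp
ceil(4 / 28) = ceil(0.1429) = 1
Interference = 1 * 3 = 3
R_next = 1 + 3 = 4
R_next = R_prev, so the iteration has converged (response time = 4).

4


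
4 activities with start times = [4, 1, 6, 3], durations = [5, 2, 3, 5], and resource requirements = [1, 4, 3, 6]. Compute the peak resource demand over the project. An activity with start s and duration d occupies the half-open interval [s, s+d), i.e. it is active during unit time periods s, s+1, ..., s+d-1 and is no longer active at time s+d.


Each activity i is active on [start_i, start_i + duration_i).
Compute total resource usage per time slot:
  t=0: active resources = [], total = 0
  t=1: active resources = [4], total = 4
  t=2: active resources = [4], total = 4
  t=3: active resources = [6], total = 6
  t=4: active resources = [1, 6], total = 7
  t=5: active resources = [1, 6], total = 7
  t=6: active resources = [1, 3, 6], total = 10
  t=7: active resources = [1, 3, 6], total = 10
  t=8: active resources = [1, 3], total = 4
Peak resource demand = 10

10


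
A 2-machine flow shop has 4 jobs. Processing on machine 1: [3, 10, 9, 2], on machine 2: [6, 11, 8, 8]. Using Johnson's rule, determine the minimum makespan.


Apply Johnson's rule:
  Group 1 (a <= b): [(4, 2, 8), (1, 3, 6), (2, 10, 11)]
  Group 2 (a > b): [(3, 9, 8)]
Optimal job order: [4, 1, 2, 3]
Schedule:
  Job 4: M1 done at 2, M2 done at 10
  Job 1: M1 done at 5, M2 done at 16
  Job 2: M1 done at 15, M2 done at 27
  Job 3: M1 done at 24, M2 done at 35
Makespan = 35

35


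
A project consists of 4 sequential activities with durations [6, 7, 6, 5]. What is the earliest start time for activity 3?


Activity 3 starts after activities 1 through 2 complete.
Predecessor durations: [6, 7]
ES = 6 + 7 = 13

13


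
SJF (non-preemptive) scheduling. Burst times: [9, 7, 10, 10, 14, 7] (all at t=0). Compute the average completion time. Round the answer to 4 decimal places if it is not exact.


SJF order (ascending): [7, 7, 9, 10, 10, 14]
Completion times:
  Job 1: burst=7, C=7
  Job 2: burst=7, C=14
  Job 3: burst=9, C=23
  Job 4: burst=10, C=33
  Job 5: burst=10, C=43
  Job 6: burst=14, C=57
Average completion = 177/6 = 29.5

29.5


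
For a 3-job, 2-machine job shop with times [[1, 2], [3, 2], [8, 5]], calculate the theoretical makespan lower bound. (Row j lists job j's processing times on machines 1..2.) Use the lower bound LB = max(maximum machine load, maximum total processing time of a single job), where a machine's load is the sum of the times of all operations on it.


Machine loads:
  Machine 1: 1 + 3 + 8 = 12
  Machine 2: 2 + 2 + 5 = 9
Max machine load = 12
Job totals:
  Job 1: 3
  Job 2: 5
  Job 3: 13
Max job total = 13
Lower bound = max(12, 13) = 13

13


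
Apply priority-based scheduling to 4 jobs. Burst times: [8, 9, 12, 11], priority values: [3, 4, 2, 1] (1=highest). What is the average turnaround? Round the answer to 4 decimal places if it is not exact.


Sort by priority (ascending = highest first):
Order: [(1, 11), (2, 12), (3, 8), (4, 9)]
Completion times:
  Priority 1, burst=11, C=11
  Priority 2, burst=12, C=23
  Priority 3, burst=8, C=31
  Priority 4, burst=9, C=40
Average turnaround = 105/4 = 26.25

26.25


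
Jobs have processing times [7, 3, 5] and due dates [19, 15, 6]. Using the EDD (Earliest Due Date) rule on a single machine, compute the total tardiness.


Sort by due date (EDD order): [(5, 6), (3, 15), (7, 19)]
Compute completion times and tardiness:
  Job 1: p=5, d=6, C=5, tardiness=max(0,5-6)=0
  Job 2: p=3, d=15, C=8, tardiness=max(0,8-15)=0
  Job 3: p=7, d=19, C=15, tardiness=max(0,15-19)=0
Total tardiness = 0

0


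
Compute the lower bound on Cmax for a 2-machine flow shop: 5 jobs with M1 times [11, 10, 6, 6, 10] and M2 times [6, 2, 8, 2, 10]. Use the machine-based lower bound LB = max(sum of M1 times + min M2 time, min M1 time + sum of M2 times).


LB1 = sum(M1 times) + min(M2 times) = 43 + 2 = 45
LB2 = min(M1 times) + sum(M2 times) = 6 + 28 = 34
Lower bound = max(LB1, LB2) = max(45, 34) = 45

45


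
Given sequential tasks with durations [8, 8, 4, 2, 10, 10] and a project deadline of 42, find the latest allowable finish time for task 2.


LF(activity 2) = deadline - sum of successor durations
Successors: activities 3 through 6 with durations [4, 2, 10, 10]
Sum of successor durations = 26
LF = 42 - 26 = 16

16


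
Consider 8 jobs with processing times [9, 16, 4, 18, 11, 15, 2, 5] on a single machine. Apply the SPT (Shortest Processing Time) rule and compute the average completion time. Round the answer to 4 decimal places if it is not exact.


Sort jobs by processing time (SPT order): [2, 4, 5, 9, 11, 15, 16, 18]
Compute completion times sequentially:
  Job 1: processing = 2, completes at 2
  Job 2: processing = 4, completes at 6
  Job 3: processing = 5, completes at 11
  Job 4: processing = 9, completes at 20
  Job 5: processing = 11, completes at 31
  Job 6: processing = 15, completes at 46
  Job 7: processing = 16, completes at 62
  Job 8: processing = 18, completes at 80
Sum of completion times = 258
Average completion time = 258/8 = 32.25

32.25


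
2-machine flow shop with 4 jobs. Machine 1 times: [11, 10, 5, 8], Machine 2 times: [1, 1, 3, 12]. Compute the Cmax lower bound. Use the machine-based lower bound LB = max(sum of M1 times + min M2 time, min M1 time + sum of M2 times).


LB1 = sum(M1 times) + min(M2 times) = 34 + 1 = 35
LB2 = min(M1 times) + sum(M2 times) = 5 + 17 = 22
Lower bound = max(LB1, LB2) = max(35, 22) = 35

35


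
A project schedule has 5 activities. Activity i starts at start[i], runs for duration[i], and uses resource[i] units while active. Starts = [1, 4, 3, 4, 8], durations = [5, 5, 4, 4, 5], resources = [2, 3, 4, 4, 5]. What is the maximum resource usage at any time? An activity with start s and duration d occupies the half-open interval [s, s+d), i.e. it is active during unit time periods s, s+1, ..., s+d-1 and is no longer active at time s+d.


Each activity i is active on [start_i, start_i + duration_i).
Compute total resource usage per time slot:
  t=0: active resources = [], total = 0
  t=1: active resources = [2], total = 2
  t=2: active resources = [2], total = 2
  t=3: active resources = [2, 4], total = 6
  t=4: active resources = [2, 3, 4, 4], total = 13
  t=5: active resources = [2, 3, 4, 4], total = 13
  t=6: active resources = [3, 4, 4], total = 11
  t=7: active resources = [3, 4], total = 7
  t=8: active resources = [3, 5], total = 8
  t=9: active resources = [5], total = 5
  t=10: active resources = [5], total = 5
  t=11: active resources = [5], total = 5
  t=12: active resources = [5], total = 5
Peak resource demand = 13

13


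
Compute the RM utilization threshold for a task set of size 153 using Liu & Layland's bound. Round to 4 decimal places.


Compute 2^(1/153) = 1.0045406514
Subtract 1: 1.0045406514 - 1 = 0.0045406514
Multiply by n: 153 * 0.0045406514 = 0.6947196642
Round to 4 dp: 0.6947

0.6947


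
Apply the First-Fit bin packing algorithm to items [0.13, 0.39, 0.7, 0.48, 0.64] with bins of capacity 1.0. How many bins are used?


Place items sequentially using First-Fit:
  Item 0.13 -> new Bin 1
  Item 0.39 -> Bin 1 (now 0.52)
  Item 0.7 -> new Bin 2
  Item 0.48 -> Bin 1 (now 1.0)
  Item 0.64 -> new Bin 3
Total bins used = 3

3


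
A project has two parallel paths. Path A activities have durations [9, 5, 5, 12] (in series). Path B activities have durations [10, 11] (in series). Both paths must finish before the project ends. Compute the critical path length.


Path A total = 9 + 5 + 5 + 12 = 31
Path B total = 10 + 11 = 21
Critical path = longest path = max(31, 21) = 31

31


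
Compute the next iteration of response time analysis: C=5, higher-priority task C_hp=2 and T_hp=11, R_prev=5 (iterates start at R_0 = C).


R_next = C + ceil(R_prev / T_hp) * C_hp
ceil(5 / 11) = ceil(0.4545) = 1
Interference = 1 * 2 = 2
R_next = 5 + 2 = 7

7


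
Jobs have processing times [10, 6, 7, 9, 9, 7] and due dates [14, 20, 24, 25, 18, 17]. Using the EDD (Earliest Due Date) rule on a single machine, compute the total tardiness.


Sort by due date (EDD order): [(10, 14), (7, 17), (9, 18), (6, 20), (7, 24), (9, 25)]
Compute completion times and tardiness:
  Job 1: p=10, d=14, C=10, tardiness=max(0,10-14)=0
  Job 2: p=7, d=17, C=17, tardiness=max(0,17-17)=0
  Job 3: p=9, d=18, C=26, tardiness=max(0,26-18)=8
  Job 4: p=6, d=20, C=32, tardiness=max(0,32-20)=12
  Job 5: p=7, d=24, C=39, tardiness=max(0,39-24)=15
  Job 6: p=9, d=25, C=48, tardiness=max(0,48-25)=23
Total tardiness = 58

58


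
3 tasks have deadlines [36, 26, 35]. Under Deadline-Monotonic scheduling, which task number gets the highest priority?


Sort tasks by relative deadline (ascending):
  Task 2: deadline = 26
  Task 3: deadline = 35
  Task 1: deadline = 36
Priority order (highest first): [2, 3, 1]
Highest priority task = 2

2


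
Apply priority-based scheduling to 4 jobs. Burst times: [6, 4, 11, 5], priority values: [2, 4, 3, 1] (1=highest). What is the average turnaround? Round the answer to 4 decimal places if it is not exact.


Sort by priority (ascending = highest first):
Order: [(1, 5), (2, 6), (3, 11), (4, 4)]
Completion times:
  Priority 1, burst=5, C=5
  Priority 2, burst=6, C=11
  Priority 3, burst=11, C=22
  Priority 4, burst=4, C=26
Average turnaround = 64/4 = 16.0

16.0


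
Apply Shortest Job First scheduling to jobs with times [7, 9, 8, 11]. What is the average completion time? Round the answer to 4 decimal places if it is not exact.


SJF order (ascending): [7, 8, 9, 11]
Completion times:
  Job 1: burst=7, C=7
  Job 2: burst=8, C=15
  Job 3: burst=9, C=24
  Job 4: burst=11, C=35
Average completion = 81/4 = 20.25

20.25


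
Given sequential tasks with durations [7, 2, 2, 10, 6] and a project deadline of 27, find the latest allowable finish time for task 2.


LF(activity 2) = deadline - sum of successor durations
Successors: activities 3 through 5 with durations [2, 10, 6]
Sum of successor durations = 18
LF = 27 - 18 = 9

9


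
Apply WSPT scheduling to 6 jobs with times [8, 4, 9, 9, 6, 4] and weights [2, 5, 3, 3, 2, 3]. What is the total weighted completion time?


Compute p/w ratios and sort ascending (WSPT): [(4, 5), (4, 3), (9, 3), (9, 3), (6, 2), (8, 2)]
Compute weighted completion times:
  Job (p=4,w=5): C=4, w*C=5*4=20
  Job (p=4,w=3): C=8, w*C=3*8=24
  Job (p=9,w=3): C=17, w*C=3*17=51
  Job (p=9,w=3): C=26, w*C=3*26=78
  Job (p=6,w=2): C=32, w*C=2*32=64
  Job (p=8,w=2): C=40, w*C=2*40=80
Total weighted completion time = 317

317


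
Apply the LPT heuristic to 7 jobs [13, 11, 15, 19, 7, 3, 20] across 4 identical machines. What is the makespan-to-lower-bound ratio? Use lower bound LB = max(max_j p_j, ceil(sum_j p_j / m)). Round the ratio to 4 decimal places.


LPT order: [20, 19, 15, 13, 11, 7, 3]
Machine loads after assignment: [20, 22, 22, 24]
LPT makespan = 24
Lower bound = max(max_job, ceil(total/4)) = max(20, 22) = 22
Ratio = 24 / 22 = 1.0909

1.0909


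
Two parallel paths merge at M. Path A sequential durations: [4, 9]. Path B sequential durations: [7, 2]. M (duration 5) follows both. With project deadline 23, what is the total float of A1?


Forward pass: ES(A1) = sum of predecessors on chain A = 0
EF = ES + duration = 0 + 4 = 4
Backward pass: LF(M) = deadline = 23; LS(M) = 23 - 5 = 18
LF(A1) = LS(M) - sum(successors on chain A) = 18 - 9 = 9
LS = LF - duration = 9 - 4 = 5
Total float = LS - ES = 5 - 0 = 5

5


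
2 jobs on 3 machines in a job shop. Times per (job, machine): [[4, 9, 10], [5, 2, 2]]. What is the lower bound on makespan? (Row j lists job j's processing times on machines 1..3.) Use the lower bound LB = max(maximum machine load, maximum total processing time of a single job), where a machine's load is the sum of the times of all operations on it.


Machine loads:
  Machine 1: 4 + 5 = 9
  Machine 2: 9 + 2 = 11
  Machine 3: 10 + 2 = 12
Max machine load = 12
Job totals:
  Job 1: 23
  Job 2: 9
Max job total = 23
Lower bound = max(12, 23) = 23

23


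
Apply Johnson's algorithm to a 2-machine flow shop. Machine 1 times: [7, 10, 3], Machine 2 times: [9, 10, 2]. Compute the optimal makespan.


Apply Johnson's rule:
  Group 1 (a <= b): [(1, 7, 9), (2, 10, 10)]
  Group 2 (a > b): [(3, 3, 2)]
Optimal job order: [1, 2, 3]
Schedule:
  Job 1: M1 done at 7, M2 done at 16
  Job 2: M1 done at 17, M2 done at 27
  Job 3: M1 done at 20, M2 done at 29
Makespan = 29

29


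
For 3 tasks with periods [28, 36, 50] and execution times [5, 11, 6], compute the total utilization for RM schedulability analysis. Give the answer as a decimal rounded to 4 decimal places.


Compute individual utilizations (exact fractions):
  Task 1: C/T = 5/28 (approx. 0.1786)
  Task 2: C/T = 11/36 (approx. 0.3056)
  Task 3: C/T = 6/50 = 3/25 (approx. 0.12)
Total utilization U = 5/28 + 11/36 + 3/25 = 1903/3150
Rounded to 4 decimal places: U = 0.6041
RM (Liu & Layland) bound for 3 tasks = 0.779763; compare with U = 1903/3150 (approx. 0.604127)
U <= bound, so schedulable by RM sufficient condition.

0.6041


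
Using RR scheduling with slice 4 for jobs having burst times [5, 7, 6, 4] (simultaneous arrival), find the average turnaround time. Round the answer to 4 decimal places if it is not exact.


Time quantum = 4
Execution trace:
  J1 runs 4 units, time = 4
  J2 runs 4 units, time = 8
  J3 runs 4 units, time = 12
  J4 runs 4 units, time = 16
  J1 runs 1 units, time = 17
  J2 runs 3 units, time = 20
  J3 runs 2 units, time = 22
Finish times: [17, 20, 22, 16]
Average turnaround = 75/4 = 18.75

18.75


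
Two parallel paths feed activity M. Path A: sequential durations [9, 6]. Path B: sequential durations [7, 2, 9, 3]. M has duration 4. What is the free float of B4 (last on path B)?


ES(B4) = sum of predecessors on chain B = 18
EF(B4) = ES + duration = 18 + 3 = 21
Successor of B4 is M. ES(M) = max(sum(A), sum(B)) = max(15, 21) = 21
Free float = ES(successor) - EF(current) = 21 - 21 = 0

0


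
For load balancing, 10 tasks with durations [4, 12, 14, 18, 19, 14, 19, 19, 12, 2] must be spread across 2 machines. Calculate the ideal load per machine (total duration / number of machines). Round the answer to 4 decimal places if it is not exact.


Total processing time = 4 + 12 + 14 + 18 + 19 + 14 + 19 + 19 + 12 + 2 = 133
Number of machines = 2
Ideal balanced load = 133 / 2 = 66.5

66.5


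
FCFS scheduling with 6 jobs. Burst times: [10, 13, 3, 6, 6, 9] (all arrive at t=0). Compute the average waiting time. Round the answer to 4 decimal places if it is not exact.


FCFS order (as given): [10, 13, 3, 6, 6, 9]
Waiting times:
  Job 1: wait = 0
  Job 2: wait = 10
  Job 3: wait = 23
  Job 4: wait = 26
  Job 5: wait = 32
  Job 6: wait = 38
Sum of waiting times = 129
Average waiting time = 129/6 = 21.5

21.5


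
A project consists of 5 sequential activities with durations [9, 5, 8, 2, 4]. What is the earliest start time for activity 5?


Activity 5 starts after activities 1 through 4 complete.
Predecessor durations: [9, 5, 8, 2]
ES = 9 + 5 + 8 + 2 = 24

24


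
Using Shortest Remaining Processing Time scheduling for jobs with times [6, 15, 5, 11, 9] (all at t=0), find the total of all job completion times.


Since all jobs arrive at t=0, SRPT equals SPT ordering.
SPT order: [5, 6, 9, 11, 15]
Completion times:
  Job 1: p=5, C=5
  Job 2: p=6, C=11
  Job 3: p=9, C=20
  Job 4: p=11, C=31
  Job 5: p=15, C=46
Total completion time = 5 + 11 + 20 + 31 + 46 = 113

113


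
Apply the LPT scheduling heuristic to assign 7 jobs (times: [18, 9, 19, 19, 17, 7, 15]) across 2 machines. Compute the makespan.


Sort jobs in decreasing order (LPT): [19, 19, 18, 17, 15, 9, 7]
Assign each job to the least loaded machine:
  Machine 1: jobs [19, 18, 9, 7], load = 53
  Machine 2: jobs [19, 17, 15], load = 51
Makespan = max load = 53

53


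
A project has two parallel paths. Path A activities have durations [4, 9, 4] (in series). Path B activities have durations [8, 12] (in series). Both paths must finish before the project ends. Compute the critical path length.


Path A total = 4 + 9 + 4 = 17
Path B total = 8 + 12 = 20
Critical path = longest path = max(17, 20) = 20

20


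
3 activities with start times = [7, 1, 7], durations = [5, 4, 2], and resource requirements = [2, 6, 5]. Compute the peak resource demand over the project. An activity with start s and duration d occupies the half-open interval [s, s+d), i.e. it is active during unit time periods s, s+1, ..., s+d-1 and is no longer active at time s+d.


Each activity i is active on [start_i, start_i + duration_i).
Compute total resource usage per time slot:
  t=0: active resources = [], total = 0
  t=1: active resources = [6], total = 6
  t=2: active resources = [6], total = 6
  t=3: active resources = [6], total = 6
  t=4: active resources = [6], total = 6
  t=5: active resources = [], total = 0
  t=6: active resources = [], total = 0
  t=7: active resources = [2, 5], total = 7
  t=8: active resources = [2, 5], total = 7
  t=9: active resources = [2], total = 2
  t=10: active resources = [2], total = 2
  t=11: active resources = [2], total = 2
Peak resource demand = 7

7


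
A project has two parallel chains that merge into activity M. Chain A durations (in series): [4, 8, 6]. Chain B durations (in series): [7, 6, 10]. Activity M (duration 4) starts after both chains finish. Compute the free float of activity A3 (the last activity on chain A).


ES(A3) = sum of predecessors on chain A = 12
EF(A3) = ES + duration = 12 + 6 = 18
Successor of A3 is M. ES(M) = max(sum(A), sum(B)) = max(18, 23) = 23
Free float = ES(successor) - EF(current) = 23 - 18 = 5

5


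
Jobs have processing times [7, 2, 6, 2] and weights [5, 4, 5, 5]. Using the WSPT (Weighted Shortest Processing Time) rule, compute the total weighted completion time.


Compute p/w ratios and sort ascending (WSPT): [(2, 5), (2, 4), (6, 5), (7, 5)]
Compute weighted completion times:
  Job (p=2,w=5): C=2, w*C=5*2=10
  Job (p=2,w=4): C=4, w*C=4*4=16
  Job (p=6,w=5): C=10, w*C=5*10=50
  Job (p=7,w=5): C=17, w*C=5*17=85
Total weighted completion time = 161

161


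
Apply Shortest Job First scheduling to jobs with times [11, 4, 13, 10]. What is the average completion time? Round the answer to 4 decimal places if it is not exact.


SJF order (ascending): [4, 10, 11, 13]
Completion times:
  Job 1: burst=4, C=4
  Job 2: burst=10, C=14
  Job 3: burst=11, C=25
  Job 4: burst=13, C=38
Average completion = 81/4 = 20.25

20.25


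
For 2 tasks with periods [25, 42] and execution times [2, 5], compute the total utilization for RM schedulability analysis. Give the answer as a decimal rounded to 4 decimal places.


Compute individual utilizations (exact fractions):
  Task 1: C/T = 2/25 (approx. 0.08)
  Task 2: C/T = 5/42 (approx. 0.119)
Total utilization U = 2/25 + 5/42 = 209/1050
Rounded to 4 decimal places: U = 0.1990
RM (Liu & Layland) bound for 2 tasks = 0.828427; compare with U = 209/1050 (approx. 0.199048)
U <= bound, so schedulable by RM sufficient condition.

0.1990


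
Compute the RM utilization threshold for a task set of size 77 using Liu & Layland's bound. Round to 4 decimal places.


Compute 2^(1/77) = 1.0090425505
Subtract 1: 1.0090425505 - 1 = 0.0090425505
Multiply by n: 77 * 0.0090425505 = 0.6962763885
Round to 4 dp: 0.6963

0.6963


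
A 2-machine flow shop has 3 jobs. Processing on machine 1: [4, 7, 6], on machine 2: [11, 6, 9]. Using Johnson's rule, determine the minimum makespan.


Apply Johnson's rule:
  Group 1 (a <= b): [(1, 4, 11), (3, 6, 9)]
  Group 2 (a > b): [(2, 7, 6)]
Optimal job order: [1, 3, 2]
Schedule:
  Job 1: M1 done at 4, M2 done at 15
  Job 3: M1 done at 10, M2 done at 24
  Job 2: M1 done at 17, M2 done at 30
Makespan = 30

30


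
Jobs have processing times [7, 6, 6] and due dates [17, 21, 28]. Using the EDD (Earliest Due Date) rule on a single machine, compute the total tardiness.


Sort by due date (EDD order): [(7, 17), (6, 21), (6, 28)]
Compute completion times and tardiness:
  Job 1: p=7, d=17, C=7, tardiness=max(0,7-17)=0
  Job 2: p=6, d=21, C=13, tardiness=max(0,13-21)=0
  Job 3: p=6, d=28, C=19, tardiness=max(0,19-28)=0
Total tardiness = 0

0


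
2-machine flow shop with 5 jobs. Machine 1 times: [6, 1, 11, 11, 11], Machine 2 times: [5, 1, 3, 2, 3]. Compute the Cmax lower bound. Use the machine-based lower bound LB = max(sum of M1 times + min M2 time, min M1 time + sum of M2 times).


LB1 = sum(M1 times) + min(M2 times) = 40 + 1 = 41
LB2 = min(M1 times) + sum(M2 times) = 1 + 14 = 15
Lower bound = max(LB1, LB2) = max(41, 15) = 41

41


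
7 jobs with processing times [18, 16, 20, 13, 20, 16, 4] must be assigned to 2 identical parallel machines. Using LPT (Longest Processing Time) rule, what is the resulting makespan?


Sort jobs in decreasing order (LPT): [20, 20, 18, 16, 16, 13, 4]
Assign each job to the least loaded machine:
  Machine 1: jobs [20, 18, 13, 4], load = 55
  Machine 2: jobs [20, 16, 16], load = 52
Makespan = max load = 55

55


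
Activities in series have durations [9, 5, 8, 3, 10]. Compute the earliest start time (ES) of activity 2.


Activity 2 starts after activities 1 through 1 complete.
Predecessor durations: [9]
ES = 9 = 9

9


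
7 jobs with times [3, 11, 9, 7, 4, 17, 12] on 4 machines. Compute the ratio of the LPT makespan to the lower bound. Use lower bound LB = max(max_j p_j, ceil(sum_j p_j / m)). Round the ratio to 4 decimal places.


LPT order: [17, 12, 11, 9, 7, 4, 3]
Machine loads after assignment: [17, 15, 15, 16]
LPT makespan = 17
Lower bound = max(max_job, ceil(total/4)) = max(17, 16) = 17
Ratio = 17 / 17 = 1.0

1.0


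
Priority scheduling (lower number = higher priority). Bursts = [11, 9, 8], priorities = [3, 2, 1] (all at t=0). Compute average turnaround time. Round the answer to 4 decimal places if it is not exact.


Sort by priority (ascending = highest first):
Order: [(1, 8), (2, 9), (3, 11)]
Completion times:
  Priority 1, burst=8, C=8
  Priority 2, burst=9, C=17
  Priority 3, burst=11, C=28
Average turnaround = 53/3 = 17.6667

17.6667


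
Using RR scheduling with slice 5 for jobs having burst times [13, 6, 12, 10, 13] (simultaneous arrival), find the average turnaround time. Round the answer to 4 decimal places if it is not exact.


Time quantum = 5
Execution trace:
  J1 runs 5 units, time = 5
  J2 runs 5 units, time = 10
  J3 runs 5 units, time = 15
  J4 runs 5 units, time = 20
  J5 runs 5 units, time = 25
  J1 runs 5 units, time = 30
  J2 runs 1 units, time = 31
  J3 runs 5 units, time = 36
  J4 runs 5 units, time = 41
  J5 runs 5 units, time = 46
  J1 runs 3 units, time = 49
  J3 runs 2 units, time = 51
  J5 runs 3 units, time = 54
Finish times: [49, 31, 51, 41, 54]
Average turnaround = 226/5 = 45.2

45.2


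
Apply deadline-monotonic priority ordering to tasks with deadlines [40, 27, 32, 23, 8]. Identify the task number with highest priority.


Sort tasks by relative deadline (ascending):
  Task 5: deadline = 8
  Task 4: deadline = 23
  Task 2: deadline = 27
  Task 3: deadline = 32
  Task 1: deadline = 40
Priority order (highest first): [5, 4, 2, 3, 1]
Highest priority task = 5

5


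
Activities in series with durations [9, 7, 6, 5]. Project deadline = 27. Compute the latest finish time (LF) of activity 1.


LF(activity 1) = deadline - sum of successor durations
Successors: activities 2 through 4 with durations [7, 6, 5]
Sum of successor durations = 18
LF = 27 - 18 = 9

9


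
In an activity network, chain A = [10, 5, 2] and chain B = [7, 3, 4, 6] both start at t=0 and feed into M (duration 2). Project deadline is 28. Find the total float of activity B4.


Forward pass: ES(B4) = sum of predecessors on chain B = 14
EF = ES + duration = 14 + 6 = 20
Backward pass: LF(M) = deadline = 28; LS(M) = 28 - 2 = 26
LF(B4) = LS(M) - sum(successors on chain B) = 26 - 0 = 26
LS = LF - duration = 26 - 6 = 20
Total float = LS - ES = 20 - 14 = 6

6


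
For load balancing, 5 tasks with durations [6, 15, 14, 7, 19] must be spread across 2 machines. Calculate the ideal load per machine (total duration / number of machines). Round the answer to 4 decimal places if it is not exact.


Total processing time = 6 + 15 + 14 + 7 + 19 = 61
Number of machines = 2
Ideal balanced load = 61 / 2 = 30.5

30.5


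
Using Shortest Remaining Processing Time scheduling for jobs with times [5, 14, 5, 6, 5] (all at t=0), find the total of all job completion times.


Since all jobs arrive at t=0, SRPT equals SPT ordering.
SPT order: [5, 5, 5, 6, 14]
Completion times:
  Job 1: p=5, C=5
  Job 2: p=5, C=10
  Job 3: p=5, C=15
  Job 4: p=6, C=21
  Job 5: p=14, C=35
Total completion time = 5 + 10 + 15 + 21 + 35 = 86

86


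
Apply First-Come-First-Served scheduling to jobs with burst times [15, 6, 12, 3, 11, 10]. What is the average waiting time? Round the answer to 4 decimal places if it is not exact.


FCFS order (as given): [15, 6, 12, 3, 11, 10]
Waiting times:
  Job 1: wait = 0
  Job 2: wait = 15
  Job 3: wait = 21
  Job 4: wait = 33
  Job 5: wait = 36
  Job 6: wait = 47
Sum of waiting times = 152
Average waiting time = 152/6 = 25.3333

25.3333


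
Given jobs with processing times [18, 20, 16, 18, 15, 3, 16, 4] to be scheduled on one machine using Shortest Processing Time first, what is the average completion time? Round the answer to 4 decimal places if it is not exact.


Sort jobs by processing time (SPT order): [3, 4, 15, 16, 16, 18, 18, 20]
Compute completion times sequentially:
  Job 1: processing = 3, completes at 3
  Job 2: processing = 4, completes at 7
  Job 3: processing = 15, completes at 22
  Job 4: processing = 16, completes at 38
  Job 5: processing = 16, completes at 54
  Job 6: processing = 18, completes at 72
  Job 7: processing = 18, completes at 90
  Job 8: processing = 20, completes at 110
Sum of completion times = 396
Average completion time = 396/8 = 49.5

49.5


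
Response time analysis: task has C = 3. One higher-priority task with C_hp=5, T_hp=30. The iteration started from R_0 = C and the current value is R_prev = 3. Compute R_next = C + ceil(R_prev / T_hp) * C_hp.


R_next = C + ceil(R_prev / T_hp) * C_hp
ceil(3 / 30) = ceil(0.1) = 1
Interference = 1 * 5 = 5
R_next = 3 + 5 = 8

8


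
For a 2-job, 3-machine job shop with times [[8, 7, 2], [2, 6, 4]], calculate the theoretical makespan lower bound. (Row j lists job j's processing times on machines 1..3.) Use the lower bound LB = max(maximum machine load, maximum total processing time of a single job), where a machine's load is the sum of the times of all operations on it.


Machine loads:
  Machine 1: 8 + 2 = 10
  Machine 2: 7 + 6 = 13
  Machine 3: 2 + 4 = 6
Max machine load = 13
Job totals:
  Job 1: 17
  Job 2: 12
Max job total = 17
Lower bound = max(13, 17) = 17

17


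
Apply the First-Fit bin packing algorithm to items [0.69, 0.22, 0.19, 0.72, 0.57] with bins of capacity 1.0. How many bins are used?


Place items sequentially using First-Fit:
  Item 0.69 -> new Bin 1
  Item 0.22 -> Bin 1 (now 0.91)
  Item 0.19 -> new Bin 2
  Item 0.72 -> Bin 2 (now 0.91)
  Item 0.57 -> new Bin 3
Total bins used = 3

3


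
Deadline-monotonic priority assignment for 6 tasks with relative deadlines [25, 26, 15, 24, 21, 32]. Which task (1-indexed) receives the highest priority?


Sort tasks by relative deadline (ascending):
  Task 3: deadline = 15
  Task 5: deadline = 21
  Task 4: deadline = 24
  Task 1: deadline = 25
  Task 2: deadline = 26
  Task 6: deadline = 32
Priority order (highest first): [3, 5, 4, 1, 2, 6]
Highest priority task = 3

3
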